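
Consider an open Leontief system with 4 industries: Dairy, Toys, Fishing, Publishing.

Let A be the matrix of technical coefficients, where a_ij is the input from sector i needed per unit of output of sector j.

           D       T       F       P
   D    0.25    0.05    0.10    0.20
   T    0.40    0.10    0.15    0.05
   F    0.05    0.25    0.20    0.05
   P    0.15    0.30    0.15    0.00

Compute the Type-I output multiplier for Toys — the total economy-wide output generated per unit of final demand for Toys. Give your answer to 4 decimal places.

m_T = 2.6298

I − A =
  [   0.75    -0.05    -0.10    -0.20]
  [  -0.40     0.90    -0.15    -0.05]
  [  -0.05    -0.25     0.80    -0.05]
  [  -0.15    -0.30    -0.15     1.00]
Compute the cofactors C_ij = (−1)^(i+j)·(3×3 minor ij) of I−A; the adjugate is their transpose:
adj(I−A) = Cᵀ =
  [ 0.659625   0.121625   0.132375   0.144625]
  [ 0.332000   0.563125   0.166375   0.102875]
  [ 0.158875   0.197125   0.592375   0.071250]
  [ 0.222375   0.216750   0.158625   0.481000]
det(I−A) = Σ_j (I−A)_1j·C_1j = (0.75)(0.659625) + (-0.05)(0.332000) + (-0.10)(0.158875) + (-0.20)(0.222375) = 0.41775625
(I − A)⁻¹ = adj(I−A) / det(I−A) ≈
  [   1.57897     0.29114     0.31687     0.34619]
  [   0.79472     1.34798     0.39826     0.24626]
  [   0.38031     0.47187     1.41799     0.17055]
  [   0.53231     0.51884     0.37971     1.15139]
The output multiplier for sector j is the column-j sum of the Leontief inverse (I − A)⁻¹ = adj(I−A) / det(I−A).
Column T of adj(I−A): (0.121625, 0.563125, 0.197125, 0.216750); det(I−A) = 0.41775625.
m_T = (0.121625 + 0.563125 + 0.197125 + 0.216750) / 0.41775625 = 1.098625 / 0.41775625 ≈ 2.6298.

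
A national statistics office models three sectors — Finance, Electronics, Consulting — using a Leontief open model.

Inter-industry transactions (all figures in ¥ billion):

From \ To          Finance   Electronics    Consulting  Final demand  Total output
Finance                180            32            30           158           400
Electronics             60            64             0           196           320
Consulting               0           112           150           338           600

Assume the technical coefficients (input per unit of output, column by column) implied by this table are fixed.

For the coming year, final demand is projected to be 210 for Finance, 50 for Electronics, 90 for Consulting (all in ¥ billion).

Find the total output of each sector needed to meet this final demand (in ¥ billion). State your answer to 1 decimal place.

x_F = 424.6, x_E = 142.1, x_C = 186.3

Technical coefficients a_ij = z_ij / X_j:
  a_FF = 180/400 = 0.45, a_EF = 60/400 = 0.15, a_CF = 0/400 = 0.00
  a_FE = 32/320 = 0.10, a_EE = 64/320 = 0.20, a_CE = 112/320 = 0.35
  a_FC = 30/600 = 0.05, a_EC = 0/600 = 0.00, a_CC = 150/600 = 0.25
I − A =
  [   0.55    -0.10    -0.05]
  [  -0.15     0.80     0.00]
  [   0.00    -0.35     0.75]
Cofactors of I−A, C_ij = (−1)^(i+j)·(minor ij) (rows/columns in the sector order above):
  C_11 = (0.80)(0.75) − (0.00)(-0.35) = 0.6000
  C_12 = −[(-0.15)(0.75) − (0.00)(0.00)] = 0.1125
  C_13 = (-0.15)(-0.35) − (0.80)(0.00) = 0.0525
  C_21 = −[(-0.10)(0.75) − (-0.05)(-0.35)] = 0.0925
  C_22 = (0.55)(0.75) − (-0.05)(0.00) = 0.4125
  C_23 = −[(0.55)(-0.35) − (-0.10)(0.00)] = 0.1925
  C_31 = (-0.10)(0.00) − (-0.05)(0.80) = 0.0400
  C_32 = −[(0.55)(0.00) − (-0.05)(-0.15)] = 0.0075
  C_33 = (0.55)(0.80) − (-0.10)(-0.15) = 0.4250
det(I−A) = Σ_j (I−A)_1j·C_1j = (0.55)(0.6000) + (-0.10)(0.1125) + (-0.05)(0.0525) = 0.316125
adj(I−A) = Cᵀ =
  [ 0.6000   0.0925   0.0400]
  [ 0.1125   0.4125   0.0075]
  [ 0.0525   0.1925   0.4250]
(I − A)⁻¹ = adj(I−A) / det(I−A) ≈
  [   1.8980     0.2926     0.1265]
  [   0.3559     1.3049     0.0237]
  [   0.1661     0.6089     1.3444]
x = (I − A)⁻¹ d = adj(I−A)·d / det(I−A), with det(I−A) = 0.316125:
  x_F = (0.6000·210 + 0.0925·50 + 0.0400·90) / 0.316125 = 134.225 / 0.316125 ≈ 424.6
  x_E = (0.1125·210 + 0.4125·50 + 0.0075·90) / 0.316125 = 44.925 / 0.316125 ≈ 142.1
  x_C = (0.0525·210 + 0.1925·50 + 0.4250·90) / 0.316125 = 58.90 / 0.316125 ≈ 186.3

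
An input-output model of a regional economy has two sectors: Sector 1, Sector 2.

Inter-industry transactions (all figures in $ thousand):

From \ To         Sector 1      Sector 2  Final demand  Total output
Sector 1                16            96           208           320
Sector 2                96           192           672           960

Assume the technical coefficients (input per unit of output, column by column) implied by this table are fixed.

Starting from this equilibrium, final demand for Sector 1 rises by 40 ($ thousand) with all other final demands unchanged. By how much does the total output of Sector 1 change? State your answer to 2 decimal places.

Technical coefficients a_ij = z_ij / X_j:
  a_11 = 16/320 = 0.05, a_21 = 96/320 = 0.30
  a_12 = 96/960 = 0.10, a_22 = 192/960 = 0.20
I − A =
  [   0.95    -0.10]
  [  -0.30     0.80]
det(I−A) = (0.95)(0.80) − (-0.10)(-0.30) = 0.7300
adj(I−A) = [[0.80, 0.10], [0.30, 0.95]]
(I − A)⁻¹ = adj(I−A) / det(I−A) ≈
  [   1.0959     0.1370]
  [   0.4110     1.3014]
Δx = (I − A)⁻¹ Δd with Δd having +40 in the Sector 1 component and 0 elsewhere.
So Δx_1 = L_11 · (+40), where L_11 = adj(I−A)_11 / det(I−A) = 0.80 / 0.7300.
Δx_1 = 0.80 × (+40) / 0.7300 = 32.00 / 0.7300 ≈ 43.84.

Δx_1 = 43.84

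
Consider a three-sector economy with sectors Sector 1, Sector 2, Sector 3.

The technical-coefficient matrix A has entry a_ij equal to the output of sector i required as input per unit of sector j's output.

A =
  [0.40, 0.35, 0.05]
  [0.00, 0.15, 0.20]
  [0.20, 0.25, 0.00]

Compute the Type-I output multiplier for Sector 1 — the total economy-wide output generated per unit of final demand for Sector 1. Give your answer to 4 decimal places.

I − A =
  [   0.60    -0.35    -0.05]
  [   0.00     0.85    -0.20]
  [  -0.20    -0.25     1.00]
Cofactors of I−A, C_ij = (−1)^(i+j)·(minor ij) (rows/columns in the sector order above):
  C_11 = (0.85)(1.00) − (-0.20)(-0.25) = 0.8000
  C_12 = −[(0.00)(1.00) − (-0.20)(-0.20)] = 0.0400
  C_13 = (0.00)(-0.25) − (0.85)(-0.20) = 0.1700
  C_21 = −[(-0.35)(1.00) − (-0.05)(-0.25)] = 0.3625
  C_22 = (0.60)(1.00) − (-0.05)(-0.20) = 0.5900
  C_23 = −[(0.60)(-0.25) − (-0.35)(-0.20)] = 0.2200
  C_31 = (-0.35)(-0.20) − (-0.05)(0.85) = 0.1125
  C_32 = −[(0.60)(-0.20) − (-0.05)(0.00)] = 0.1200
  C_33 = (0.60)(0.85) − (-0.35)(0.00) = 0.5100
det(I−A) = Σ_j (I−A)_1j·C_1j = (0.60)(0.8000) + (-0.35)(0.0400) + (-0.05)(0.1700) = 0.4575
adj(I−A) = Cᵀ =
  [ 0.8000   0.3625   0.1125]
  [ 0.0400   0.5900   0.1200]
  [ 0.1700   0.2200   0.5100]
(I − A)⁻¹ = adj(I−A) / det(I−A) ≈
  [   1.74863     0.79235     0.24590]
  [   0.08743     1.28962     0.26230]
  [   0.37158     0.48087     1.11475]
The output multiplier for sector j is the column-j sum of the Leontief inverse (I − A)⁻¹ = adj(I−A) / det(I−A).
Column 1 of adj(I−A): (0.8000, 0.0400, 0.1700); det(I−A) = 0.4575.
m_1 = (0.8000 + 0.0400 + 0.1700) / 0.4575 = 1.01 / 0.4575 ≈ 2.2077.

m_1 = 2.2077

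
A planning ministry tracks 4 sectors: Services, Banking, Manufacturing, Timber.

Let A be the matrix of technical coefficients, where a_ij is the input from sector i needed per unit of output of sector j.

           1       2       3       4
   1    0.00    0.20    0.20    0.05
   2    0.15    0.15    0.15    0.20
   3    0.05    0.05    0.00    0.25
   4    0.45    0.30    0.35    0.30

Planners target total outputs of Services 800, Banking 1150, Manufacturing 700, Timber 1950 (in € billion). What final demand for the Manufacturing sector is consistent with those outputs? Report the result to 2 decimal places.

I − A =
  [   1.00    -0.20    -0.20    -0.05]
  [  -0.15     0.85    -0.15    -0.20]
  [  -0.05    -0.05     1.00    -0.25]
  [  -0.45    -0.30    -0.35     0.70]
d = (I − A) x:
  d_1 = (+1.00)·800 + (-0.20)·1150 + (-0.20)·700 + (-0.05)·1950 = 332.50
  d_2 = (-0.15)·800 + (+0.85)·1150 + (-0.15)·700 + (-0.20)·1950 = 362.50
  d_3 = (-0.05)·800 + (-0.05)·1150 + (+1.00)·700 + (-0.25)·1950 = 115.00
  d_4 = (-0.45)·800 + (-0.30)·1150 + (-0.35)·700 + (+0.70)·1950 = 415.00

d_3 = 115.00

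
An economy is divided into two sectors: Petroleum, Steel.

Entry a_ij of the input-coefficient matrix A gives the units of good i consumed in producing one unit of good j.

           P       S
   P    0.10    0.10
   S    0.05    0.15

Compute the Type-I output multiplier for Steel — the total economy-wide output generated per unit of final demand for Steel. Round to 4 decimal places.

m_S = 1.3158

I − A =
  [   0.90    -0.10]
  [  -0.05     0.85]
det(I−A) = (0.90)(0.85) − (-0.10)(-0.05) = 0.7600
adj(I−A) = [[0.85, 0.10], [0.05, 0.90]]
(I − A)⁻¹ = adj(I−A) / det(I−A) ≈
  [   1.11842     0.13158]
  [   0.06579     1.18421]
The output multiplier for sector j is the column-j sum of the Leontief inverse (I − A)⁻¹ = adj(I−A) / det(I−A).
Column S of adj(I−A): (0.10, 0.90); det(I−A) = 0.7600.
m_S = (0.10 + 0.90) / 0.7600 = 1.00 / 0.7600 ≈ 1.3158.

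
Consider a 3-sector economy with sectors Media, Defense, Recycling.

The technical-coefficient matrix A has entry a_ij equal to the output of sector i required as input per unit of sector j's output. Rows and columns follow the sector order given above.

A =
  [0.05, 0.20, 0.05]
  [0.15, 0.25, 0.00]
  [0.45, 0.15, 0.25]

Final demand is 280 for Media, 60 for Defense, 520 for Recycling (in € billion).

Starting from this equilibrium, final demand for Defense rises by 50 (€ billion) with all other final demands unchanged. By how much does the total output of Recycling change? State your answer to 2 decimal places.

I − A =
  [   0.95    -0.20    -0.05]
  [  -0.15     0.75     0.00]
  [  -0.45    -0.15     0.75]
Cofactors of I−A, C_ij = (−1)^(i+j)·(minor ij) (rows/columns in the sector order above):
  C_11 = (0.75)(0.75) − (0.00)(-0.15) = 0.5625
  C_12 = −[(-0.15)(0.75) − (0.00)(-0.45)] = 0.1125
  C_13 = (-0.15)(-0.15) − (0.75)(-0.45) = 0.3600
  C_21 = −[(-0.20)(0.75) − (-0.05)(-0.15)] = 0.1575
  C_22 = (0.95)(0.75) − (-0.05)(-0.45) = 0.6900
  C_23 = −[(0.95)(-0.15) − (-0.20)(-0.45)] = 0.2325
  C_31 = (-0.20)(0.00) − (-0.05)(0.75) = 0.0375
  C_32 = −[(0.95)(0.00) − (-0.05)(-0.15)] = 0.0075
  C_33 = (0.95)(0.75) − (-0.20)(-0.15) = 0.6825
det(I−A) = Σ_j (I−A)_1j·C_1j = (0.95)(0.5625) + (-0.20)(0.1125) + (-0.05)(0.3600) = 0.493875
adj(I−A) = Cᵀ =
  [ 0.5625   0.1575   0.0375]
  [ 0.1125   0.6900   0.0075]
  [ 0.3600   0.2325   0.6825]
(I − A)⁻¹ = adj(I−A) / det(I−A) ≈
  [   1.1390     0.3189     0.0759]
  [   0.2278     1.3971     0.0152]
  [   0.7289     0.4708     1.3819]
Δx = (I − A)⁻¹ Δd with Δd having +50 in the Defense component and 0 elsewhere.
So Δx_R = L_RD · (+50), where L_RD = adj(I−A)_RD / det(I−A) = 0.2325 / 0.493875.
Δx_R = 0.2325 × (+50) / 0.493875 = 11.625 / 0.493875 ≈ 23.54.

Δx_R = 23.54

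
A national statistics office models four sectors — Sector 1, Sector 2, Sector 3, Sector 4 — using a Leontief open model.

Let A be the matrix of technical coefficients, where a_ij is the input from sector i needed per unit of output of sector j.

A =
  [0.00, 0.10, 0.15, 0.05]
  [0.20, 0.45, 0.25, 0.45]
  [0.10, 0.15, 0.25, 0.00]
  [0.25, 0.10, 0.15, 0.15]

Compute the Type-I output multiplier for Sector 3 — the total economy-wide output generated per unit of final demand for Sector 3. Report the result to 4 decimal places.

m_3 = 4.0443

I − A =
  [   1.00    -0.10    -0.15    -0.05]
  [  -0.20     0.55    -0.25    -0.45]
  [  -0.10    -0.15     0.75     0.00]
  [  -0.25    -0.10    -0.15     0.85]
Compute the cofactors C_ij = (−1)^(i+j)·(3×3 minor ij) of I−A; the adjugate is their transpose:
adj(I−A) = Cᵀ =
  [ 0.274875   0.087750   0.096750   0.062625]
  [ 0.239875   0.614625   0.320750   0.339500]
  [ 0.084625   0.134625   0.386375   0.076250]
  [ 0.124000   0.121875   0.134375   0.344750]
det(I−A) = Σ_j (I−A)_1j·C_1j = (1.00)(0.274875) + (-0.10)(0.239875) + (-0.15)(0.084625) + (-0.05)(0.124000) = 0.23199375
(I − A)⁻¹ = adj(I−A) / det(I−A) ≈
  [   1.18484     0.37824     0.41704     0.26994]
  [   1.03397     2.64932     1.38258     1.46340]
  [   0.36477     0.58030     1.66545     0.32867]
  [   0.53450     0.52534     0.57922     1.48603]
The output multiplier for sector j is the column-j sum of the Leontief inverse (I − A)⁻¹ = adj(I−A) / det(I−A).
Column 3 of adj(I−A): (0.096750, 0.320750, 0.386375, 0.134375); det(I−A) = 0.23199375.
m_3 = (0.096750 + 0.320750 + 0.386375 + 0.134375) / 0.23199375 = 0.93825 / 0.23199375 ≈ 4.0443.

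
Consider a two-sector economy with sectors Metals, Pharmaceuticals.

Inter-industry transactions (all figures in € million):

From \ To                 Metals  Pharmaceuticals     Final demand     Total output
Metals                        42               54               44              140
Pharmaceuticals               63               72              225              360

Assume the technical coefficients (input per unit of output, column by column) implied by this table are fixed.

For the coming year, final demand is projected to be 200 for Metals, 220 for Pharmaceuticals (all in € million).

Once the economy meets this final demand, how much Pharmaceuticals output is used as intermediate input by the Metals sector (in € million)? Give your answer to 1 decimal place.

Technical coefficients a_ij = z_ij / X_j:
  a_11 = 42/140 = 0.30, a_21 = 63/140 = 0.45
  a_12 = 54/360 = 0.15, a_22 = 72/360 = 0.20
I − A =
  [   0.70    -0.15]
  [  -0.45     0.80]
det(I−A) = (0.70)(0.80) − (-0.15)(-0.45) = 0.4925
adj(I−A) = [[0.80, 0.15], [0.45, 0.70]]
(I − A)⁻¹ = adj(I−A) / det(I−A) ≈
  [   1.6244     0.3046]
  [   0.9137     1.4213]
First solve x = (I − A)⁻¹ d = adj(I−A)·d / det(I−A); in particular x_1 = (0.80·200 + 0.15·220) / 0.4925 = 193.00 / 0.4925 ≈ 391.878.
Intermediate flow from 2 to 1: z_21 = a_21 · x_1 = 0.45 × 193.00 / 0.4925 = 86.85 / 0.4925 ≈ 176.3.

z_21 = 176.3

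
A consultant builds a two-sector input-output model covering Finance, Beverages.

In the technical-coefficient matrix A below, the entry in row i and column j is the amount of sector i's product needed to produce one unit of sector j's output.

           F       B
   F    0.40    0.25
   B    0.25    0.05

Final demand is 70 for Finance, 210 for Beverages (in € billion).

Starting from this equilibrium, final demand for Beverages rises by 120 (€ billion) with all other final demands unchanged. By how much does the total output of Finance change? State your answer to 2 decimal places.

Δx_F = 59.11

I − A =
  [   0.60    -0.25]
  [  -0.25     0.95]
det(I−A) = (0.60)(0.95) − (-0.25)(-0.25) = 0.5075
adj(I−A) = [[0.95, 0.25], [0.25, 0.60]]
(I − A)⁻¹ = adj(I−A) / det(I−A) ≈
  [   1.8719     0.4926]
  [   0.4926     1.1823]
Δx = (I − A)⁻¹ Δd with Δd having +120 in the Beverages component and 0 elsewhere.
So Δx_F = L_FB · (+120), where L_FB = adj(I−A)_FB / det(I−A) = 0.25 / 0.5075.
Δx_F = 0.25 × (+120) / 0.5075 = 30.00 / 0.5075 ≈ 59.11.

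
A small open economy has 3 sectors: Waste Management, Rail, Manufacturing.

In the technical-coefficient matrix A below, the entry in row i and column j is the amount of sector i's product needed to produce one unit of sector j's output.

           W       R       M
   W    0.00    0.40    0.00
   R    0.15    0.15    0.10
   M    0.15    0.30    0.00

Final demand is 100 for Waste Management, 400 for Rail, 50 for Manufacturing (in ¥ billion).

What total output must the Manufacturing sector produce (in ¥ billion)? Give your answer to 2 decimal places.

x_M = 266.25

I − A =
  [   1.00    -0.40     0.00]
  [  -0.15     0.85    -0.10]
  [  -0.15    -0.30     1.00]
Cofactors of I−A, C_ij = (−1)^(i+j)·(minor ij) (rows/columns in the sector order above):
  C_11 = (0.85)(1.00) − (-0.10)(-0.30) = 0.8200
  C_12 = −[(-0.15)(1.00) − (-0.10)(-0.15)] = 0.1650
  C_13 = (-0.15)(-0.30) − (0.85)(-0.15) = 0.1725
  C_21 = −[(-0.40)(1.00) − (0.00)(-0.30)] = 0.4000
  C_22 = (1.00)(1.00) − (0.00)(-0.15) = 1.0000
  C_23 = −[(1.00)(-0.30) − (-0.40)(-0.15)] = 0.3600
  C_31 = (-0.40)(-0.10) − (0.00)(0.85) = 0.0400
  C_32 = −[(1.00)(-0.10) − (0.00)(-0.15)] = 0.1000
  C_33 = (1.00)(0.85) − (-0.40)(-0.15) = 0.7900
det(I−A) = Σ_j (I−A)_1j·C_1j = (1.00)(0.8200) + (-0.40)(0.1650) + (0.00)(0.1725) = 0.7540
adj(I−A) = Cᵀ =
  [ 0.8200   0.4000   0.0400]
  [ 0.1650   1.0000   0.1000]
  [ 0.1725   0.3600   0.7900]
(I − A)⁻¹ = adj(I−A) / det(I−A) ≈
  [   1.0875     0.5305     0.0531]
  [   0.2188     1.3263     0.1326]
  [   0.2288     0.4775     1.0477]
x = (I − A)⁻¹ d = adj(I−A)·d / det(I−A), with det(I−A) = 0.7540:
  x_W = (0.8200·100 + 0.4000·400 + 0.0400·50) / 0.7540 = 244.00 / 0.7540 ≈ 323.61
  x_R = (0.1650·100 + 1.0000·400 + 0.1000·50) / 0.7540 = 421.50 / 0.7540 ≈ 559.02
  x_M = (0.1725·100 + 0.3600·400 + 0.7900·50) / 0.7540 = 200.75 / 0.7540 ≈ 266.25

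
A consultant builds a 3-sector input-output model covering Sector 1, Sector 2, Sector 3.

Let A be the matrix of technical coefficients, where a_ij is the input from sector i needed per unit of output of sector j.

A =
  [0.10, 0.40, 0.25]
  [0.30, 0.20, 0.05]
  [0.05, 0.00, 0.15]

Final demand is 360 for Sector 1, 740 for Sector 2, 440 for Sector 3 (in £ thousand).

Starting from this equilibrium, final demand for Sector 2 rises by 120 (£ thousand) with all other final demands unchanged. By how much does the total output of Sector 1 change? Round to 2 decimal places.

Δx_1 = 81.76

I − A =
  [   0.90    -0.40    -0.25]
  [  -0.30     0.80    -0.05]
  [  -0.05     0.00     0.85]
Cofactors of I−A, C_ij = (−1)^(i+j)·(minor ij) (rows/columns in the sector order above):
  C_11 = (0.80)(0.85) − (-0.05)(0.00) = 0.6800
  C_12 = −[(-0.30)(0.85) − (-0.05)(-0.05)] = 0.2575
  C_13 = (-0.30)(0.00) − (0.80)(-0.05) = 0.0400
  C_21 = −[(-0.40)(0.85) − (-0.25)(0.00)] = 0.3400
  C_22 = (0.90)(0.85) − (-0.25)(-0.05) = 0.7525
  C_23 = −[(0.90)(0.00) − (-0.40)(-0.05)] = 0.0200
  C_31 = (-0.40)(-0.05) − (-0.25)(0.80) = 0.2200
  C_32 = −[(0.90)(-0.05) − (-0.25)(-0.30)] = 0.1200
  C_33 = (0.90)(0.80) − (-0.40)(-0.30) = 0.6000
det(I−A) = Σ_j (I−A)_1j·C_1j = (0.90)(0.6800) + (-0.40)(0.2575) + (-0.25)(0.0400) = 0.4990
adj(I−A) = Cᵀ =
  [ 0.6800   0.3400   0.2200]
  [ 0.2575   0.7525   0.1200]
  [ 0.0400   0.0200   0.6000]
(I − A)⁻¹ = adj(I−A) / det(I−A) ≈
  [   1.3627     0.6814     0.4409]
  [   0.5160     1.5080     0.2405]
  [   0.0802     0.0401     1.2024]
Δx = (I − A)⁻¹ Δd with Δd having +120 in the Sector 2 component and 0 elsewhere.
So Δx_1 = L_12 · (+120), where L_12 = adj(I−A)_12 / det(I−A) = 0.3400 / 0.4990.
Δx_1 = 0.3400 × (+120) / 0.4990 = 40.80 / 0.4990 ≈ 81.76.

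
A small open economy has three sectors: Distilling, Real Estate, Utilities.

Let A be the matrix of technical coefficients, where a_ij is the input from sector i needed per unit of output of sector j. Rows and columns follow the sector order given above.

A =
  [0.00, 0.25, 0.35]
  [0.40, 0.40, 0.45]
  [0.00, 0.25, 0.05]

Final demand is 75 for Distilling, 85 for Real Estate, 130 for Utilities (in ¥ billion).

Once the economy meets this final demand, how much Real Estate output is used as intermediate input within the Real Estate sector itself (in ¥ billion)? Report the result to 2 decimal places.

z_22 = 227.11

I − A =
  [   1.00    -0.25    -0.35]
  [  -0.40     0.60    -0.45]
  [   0.00    -0.25     0.95]
Cofactors of I−A, C_ij = (−1)^(i+j)·(minor ij) (rows/columns in the sector order above):
  C_11 = (0.60)(0.95) − (-0.45)(-0.25) = 0.4575
  C_12 = −[(-0.40)(0.95) − (-0.45)(0.00)] = 0.3800
  C_13 = (-0.40)(-0.25) − (0.60)(0.00) = 0.1000
  C_21 = −[(-0.25)(0.95) − (-0.35)(-0.25)] = 0.3250
  C_22 = (1.00)(0.95) − (-0.35)(0.00) = 0.9500
  C_23 = −[(1.00)(-0.25) − (-0.25)(0.00)] = 0.2500
  C_31 = (-0.25)(-0.45) − (-0.35)(0.60) = 0.3225
  C_32 = −[(1.00)(-0.45) − (-0.35)(-0.40)] = 0.5900
  C_33 = (1.00)(0.60) − (-0.25)(-0.40) = 0.5000
det(I−A) = Σ_j (I−A)_1j·C_1j = (1.00)(0.4575) + (-0.25)(0.3800) + (-0.35)(0.1000) = 0.3275
adj(I−A) = Cᵀ =
  [ 0.4575   0.3250   0.3225]
  [ 0.3800   0.9500   0.5900]
  [ 0.1000   0.2500   0.5000]
(I − A)⁻¹ = adj(I−A) / det(I−A) ≈
  [   1.3969     0.9924     0.9847]
  [   1.1603     2.9008     1.8015]
  [   0.3053     0.7634     1.5267]
First solve x = (I − A)⁻¹ d = adj(I−A)·d / det(I−A); in particular x_2 = (0.3800·75 + 0.9500·85 + 0.5900·130) / 0.3275 = 185.95 / 0.3275 ≈ 567.7863.
Intermediate flow from 2 to 2: z_22 = a_22 · x_2 = 0.40 × 185.95 / 0.3275 = 74.38 / 0.3275 ≈ 227.11.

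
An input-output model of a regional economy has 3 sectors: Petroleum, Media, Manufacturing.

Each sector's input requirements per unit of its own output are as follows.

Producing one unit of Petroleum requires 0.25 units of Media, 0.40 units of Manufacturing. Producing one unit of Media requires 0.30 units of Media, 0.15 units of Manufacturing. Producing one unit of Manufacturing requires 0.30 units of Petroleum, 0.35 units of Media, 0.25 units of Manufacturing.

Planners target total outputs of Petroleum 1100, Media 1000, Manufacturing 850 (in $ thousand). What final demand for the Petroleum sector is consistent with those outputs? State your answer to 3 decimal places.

d_1 = 845.000

I − A =
  [   1.00     0.00    -0.30]
  [  -0.25     0.70    -0.35]
  [  -0.40    -0.15     0.75]
d = (I − A) x:
  d_1 = (+1.00)·1100 + (+0.00)·1000 + (-0.30)·850 = 845.000
  d_2 = (-0.25)·1100 + (+0.70)·1000 + (-0.35)·850 = 127.500
  d_3 = (-0.40)·1100 + (-0.15)·1000 + (+0.75)·850 = 47.500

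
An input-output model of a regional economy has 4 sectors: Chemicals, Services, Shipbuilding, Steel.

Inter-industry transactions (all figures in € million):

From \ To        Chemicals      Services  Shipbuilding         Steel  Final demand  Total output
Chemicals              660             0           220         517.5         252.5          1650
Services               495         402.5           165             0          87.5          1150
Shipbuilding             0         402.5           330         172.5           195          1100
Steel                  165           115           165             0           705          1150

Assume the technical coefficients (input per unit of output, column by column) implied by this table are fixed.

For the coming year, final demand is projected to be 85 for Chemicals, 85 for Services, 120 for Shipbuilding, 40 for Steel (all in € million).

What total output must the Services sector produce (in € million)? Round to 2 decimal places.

x_2 = 424.51

Technical coefficients a_ij = z_ij / X_j:
  a_11 = 660/1650 = 0.40, a_21 = 495/1650 = 0.30, a_31 = 0/1650 = 0.00, a_41 = 165/1650 = 0.10
  a_12 = 0/1150 = 0.00, a_22 = 402.5/1150 = 0.35, a_32 = 402.5/1150 = 0.35, a_42 = 115/1150 = 0.10
  a_13 = 220/1100 = 0.20, a_23 = 165/1100 = 0.15, a_33 = 330/1100 = 0.30, a_43 = 165/1100 = 0.15
  a_14 = 517.5/1150 = 0.45, a_24 = 0/1150 = 0.00, a_34 = 172.5/1150 = 0.15, a_44 = 0/1150 = 0.00
I − A =
  [   0.60     0.00    -0.20    -0.45]
  [  -0.30     0.65    -0.15     0.00]
  [   0.00    -0.35     0.70    -0.15]
  [  -0.10    -0.10    -0.15     1.00]
Compute the cofactors C_ij = (−1)^(i+j)·(3×3 minor ij) of I−A; the adjugate is their transpose:
adj(I−A) = Cᵀ =
  [ 0.385625   0.128125   0.180625   0.200625]
  [ 0.205500   0.372000   0.163500   0.117000]
  [ 0.119250   0.203250   0.347250   0.105750]
  [ 0.077000   0.080500   0.086500   0.220500]
det(I−A) = Σ_j (I−A)_1j·C_1j = (0.60)(0.385625) + (0.00)(0.205500) + (-0.20)(0.119250) + (-0.45)(0.077000) = 0.172875
(I − A)⁻¹ = adj(I−A) / det(I−A) ≈
  [   2.2307     0.7411     1.0448     1.1605]
  [   1.1887     2.1518     0.9458     0.6768]
  [   0.6898     1.1757     2.0087     0.6117]
  [   0.4454     0.4657     0.5004     1.2755]
x = (I − A)⁻¹ d = adj(I−A)·d / det(I−A), with det(I−A) = 0.172875:
  x_1 = (0.385625·85 + 0.128125·85 + 0.180625·120 + 0.200625·40) / 0.172875 = 73.36875 / 0.172875 ≈ 424.40
  x_2 = (0.205500·85 + 0.372000·85 + 0.163500·120 + 0.117000·40) / 0.172875 = 73.3875 / 0.172875 ≈ 424.51
  x_3 = (0.119250·85 + 0.203250·85 + 0.347250·120 + 0.105750·40) / 0.172875 = 73.3125 / 0.172875 ≈ 424.08
  x_4 = (0.077000·85 + 0.080500·85 + 0.086500·120 + 0.220500·40) / 0.172875 = 32.5875 / 0.172875 ≈ 188.50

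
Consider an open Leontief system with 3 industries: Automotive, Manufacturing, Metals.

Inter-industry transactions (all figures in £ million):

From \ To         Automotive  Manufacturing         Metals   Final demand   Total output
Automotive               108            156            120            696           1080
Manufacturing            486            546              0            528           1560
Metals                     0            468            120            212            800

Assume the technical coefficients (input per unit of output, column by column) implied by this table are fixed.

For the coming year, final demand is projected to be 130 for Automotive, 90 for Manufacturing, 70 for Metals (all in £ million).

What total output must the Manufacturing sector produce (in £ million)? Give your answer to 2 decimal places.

Technical coefficients a_ij = z_ij / X_j:
  a_11 = 108/1080 = 0.10, a_21 = 486/1080 = 0.45, a_31 = 0/1080 = 0.00
  a_12 = 156/1560 = 0.10, a_22 = 546/1560 = 0.35, a_32 = 468/1560 = 0.30
  a_13 = 120/800 = 0.15, a_23 = 0/800 = 0.00, a_33 = 120/800 = 0.15
I − A =
  [   0.90    -0.10    -0.15]
  [  -0.45     0.65     0.00]
  [   0.00    -0.30     0.85]
Cofactors of I−A, C_ij = (−1)^(i+j)·(minor ij) (rows/columns in the sector order above):
  C_11 = (0.65)(0.85) − (0.00)(-0.30) = 0.5525
  C_12 = −[(-0.45)(0.85) − (0.00)(0.00)] = 0.3825
  C_13 = (-0.45)(-0.30) − (0.65)(0.00) = 0.1350
  C_21 = −[(-0.10)(0.85) − (-0.15)(-0.30)] = 0.1300
  C_22 = (0.90)(0.85) − (-0.15)(0.00) = 0.7650
  C_23 = −[(0.90)(-0.30) − (-0.10)(0.00)] = 0.2700
  C_31 = (-0.10)(0.00) − (-0.15)(0.65) = 0.0975
  C_32 = −[(0.90)(0.00) − (-0.15)(-0.45)] = 0.0675
  C_33 = (0.90)(0.65) − (-0.10)(-0.45) = 0.5400
det(I−A) = Σ_j (I−A)_1j·C_1j = (0.90)(0.5525) + (-0.10)(0.3825) + (-0.15)(0.1350) = 0.43875
adj(I−A) = Cᵀ =
  [ 0.5525   0.1300   0.0975]
  [ 0.3825   0.7650   0.0675]
  [ 0.1350   0.2700   0.5400]
(I − A)⁻¹ = adj(I−A) / det(I−A) ≈
  [   1.2593     0.2963     0.2222]
  [   0.8718     1.7436     0.1538]
  [   0.3077     0.6154     1.2308]
x = (I − A)⁻¹ d = adj(I−A)·d / det(I−A), with det(I−A) = 0.43875:
  x_1 = (0.5525·130 + 0.1300·90 + 0.0975·70) / 0.43875 = 90.35 / 0.43875 ≈ 205.93
  x_2 = (0.3825·130 + 0.7650·90 + 0.0675·70) / 0.43875 = 123.30 / 0.43875 ≈ 281.03
  x_3 = (0.1350·130 + 0.2700·90 + 0.5400·70) / 0.43875 = 79.65 / 0.43875 ≈ 181.54

x_2 = 281.03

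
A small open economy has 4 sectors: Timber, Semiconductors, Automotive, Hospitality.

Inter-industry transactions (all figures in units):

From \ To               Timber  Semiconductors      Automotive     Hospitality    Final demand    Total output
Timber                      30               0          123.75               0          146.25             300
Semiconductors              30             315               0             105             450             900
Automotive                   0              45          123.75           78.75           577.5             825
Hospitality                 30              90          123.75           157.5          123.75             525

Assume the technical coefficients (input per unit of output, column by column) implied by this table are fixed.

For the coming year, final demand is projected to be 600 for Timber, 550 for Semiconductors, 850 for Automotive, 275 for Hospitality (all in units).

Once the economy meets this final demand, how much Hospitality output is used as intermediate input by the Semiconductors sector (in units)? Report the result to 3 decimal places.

z_HS = 127.831

Technical coefficients a_ij = z_ij / X_j:
  a_TT = 30/300 = 0.10, a_ST = 30/300 = 0.10, a_AT = 0/300 = 0.00, a_HT = 30/300 = 0.10
  a_TS = 0/900 = 0.00, a_SS = 315/900 = 0.35, a_AS = 45/900 = 0.05, a_HS = 90/900 = 0.10
  a_TA = 123.75/825 = 0.15, a_SA = 0/825 = 0.00, a_AA = 123.75/825 = 0.15, a_HA = 123.75/825 = 0.15
  a_TH = 0/525 = 0.00, a_SH = 105/525 = 0.20, a_AH = 78.75/525 = 0.15, a_HH = 157.5/525 = 0.30
I − A =
  [   0.90     0.00    -0.15     0.00]
  [  -0.10     0.65     0.00    -0.20]
  [   0.00    -0.05     0.85    -0.15]
  [  -0.10    -0.10    -0.15     0.70]
Compute the cofactors C_ij = (−1)^(i+j)·(3×3 minor ij) of I−A; the adjugate is their transpose:
adj(I−A) = Cᵀ =
  [ 0.353625   0.007500   0.065250   0.016125]
  [ 0.074250   0.513000   0.040500   0.155250]
  [ 0.015750   0.045000   0.391500   0.096750]
  [ 0.064500   0.084000   0.099000   0.496500]
det(I−A) = Σ_j (I−A)_1j·C_1j = (0.90)(0.353625) + (0.00)(0.074250) + (-0.15)(0.015750) + (0.00)(0.064500) = 0.3159
(I − A)⁻¹ = adj(I−A) / det(I−A) ≈
  [   1.1194     0.0237     0.2066     0.0510]
  [   0.2350     1.6239     0.1282     0.4915]
  [   0.0499     0.1425     1.2393     0.3063]
  [   0.2042     0.2659     0.3134     1.5717]
First solve x = (I − A)⁻¹ d = adj(I−A)·d / det(I−A); in particular x_S = (0.074250·600 + 0.513000·550 + 0.040500·850 + 0.155250·275) / 0.3159 = 403.81875 / 0.3159 ≈ 1278.31197.
Intermediate flow from H to S: z_HS = a_HS · x_S = 0.10 × 403.81875 / 0.3159 = 40.381875 / 0.3159 ≈ 127.831.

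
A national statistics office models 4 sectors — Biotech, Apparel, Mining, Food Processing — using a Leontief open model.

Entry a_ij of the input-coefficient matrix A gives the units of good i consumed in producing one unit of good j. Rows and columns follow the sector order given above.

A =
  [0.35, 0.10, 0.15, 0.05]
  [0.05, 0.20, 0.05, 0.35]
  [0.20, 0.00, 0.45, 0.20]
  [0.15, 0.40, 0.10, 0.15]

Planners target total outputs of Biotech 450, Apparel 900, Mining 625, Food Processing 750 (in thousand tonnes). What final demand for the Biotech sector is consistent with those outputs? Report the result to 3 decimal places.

I − A =
  [   0.65    -0.10    -0.15    -0.05]
  [  -0.05     0.80    -0.05    -0.35]
  [  -0.20     0.00     0.55    -0.20]
  [  -0.15    -0.40    -0.10     0.85]
d = (I − A) x:
  d_B = (+0.65)·450 + (-0.10)·900 + (-0.15)·625 + (-0.05)·750 = 71.250
  d_A = (-0.05)·450 + (+0.80)·900 + (-0.05)·625 + (-0.35)·750 = 403.750
  d_M = (-0.20)·450 + (+0.00)·900 + (+0.55)·625 + (-0.20)·750 = 103.750
  d_F = (-0.15)·450 + (-0.40)·900 + (-0.10)·625 + (+0.85)·750 = 147.500

d_B = 71.250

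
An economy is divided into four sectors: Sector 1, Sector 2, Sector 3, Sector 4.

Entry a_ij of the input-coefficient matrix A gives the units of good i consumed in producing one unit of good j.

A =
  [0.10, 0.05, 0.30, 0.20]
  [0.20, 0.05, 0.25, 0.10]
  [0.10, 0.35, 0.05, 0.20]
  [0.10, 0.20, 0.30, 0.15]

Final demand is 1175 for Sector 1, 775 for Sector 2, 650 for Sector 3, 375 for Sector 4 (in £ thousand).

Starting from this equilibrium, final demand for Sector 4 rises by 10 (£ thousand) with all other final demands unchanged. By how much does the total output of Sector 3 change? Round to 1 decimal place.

Δx_3 = 5.3

I − A =
  [   0.90    -0.05    -0.30    -0.20]
  [  -0.20     0.95    -0.25    -0.10]
  [  -0.10    -0.35     0.95    -0.20]
  [  -0.10    -0.20    -0.30     0.85]
Compute the cofactors C_ij = (−1)^(i+j)·(3×3 minor ij) of I−A; the adjugate is their transpose:
adj(I−A) = Cᵀ =
  [ 0.596250   0.197625   0.315375   0.237750]
  [ 0.188250   0.616250   0.279250   0.182500]
  [ 0.168750   0.306000   0.672750   0.234000]
  [ 0.174000   0.276250   0.340250   0.673250]
det(I−A) = Σ_j (I−A)_1j·C_1j = (0.90)(0.596250) + (-0.05)(0.188250) + (-0.30)(0.168750) + (-0.20)(0.174000) = 0.4417875
(I − A)⁻¹ = adj(I−A) / det(I−A) ≈
  [   1.3496     0.4473     0.7139     0.5382]
  [   0.4261     1.3949     0.6321     0.4131]
  [   0.3820     0.6926     1.5228     0.5297]
  [   0.3939     0.6253     0.7702     1.5239]
Δx = (I − A)⁻¹ Δd with Δd having +10 in the Sector 4 component and 0 elsewhere.
So Δx_3 = L_34 · (+10), where L_34 = adj(I−A)_34 / det(I−A) = 0.234000 / 0.4417875.
Δx_3 = 0.234000 × (+10) / 0.4417875 = 2.34 / 0.4417875 ≈ 5.3.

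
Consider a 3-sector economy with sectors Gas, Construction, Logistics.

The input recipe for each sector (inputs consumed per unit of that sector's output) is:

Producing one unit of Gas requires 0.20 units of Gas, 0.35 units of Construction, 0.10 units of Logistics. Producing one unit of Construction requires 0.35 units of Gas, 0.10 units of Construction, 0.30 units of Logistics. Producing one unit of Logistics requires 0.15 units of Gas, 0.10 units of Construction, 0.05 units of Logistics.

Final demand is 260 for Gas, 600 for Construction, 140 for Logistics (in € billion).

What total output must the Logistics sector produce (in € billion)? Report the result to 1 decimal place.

x_L = 586.0

I − A =
  [   0.80    -0.35    -0.15]
  [  -0.35     0.90    -0.10]
  [  -0.10    -0.30     0.95]
Cofactors of I−A, C_ij = (−1)^(i+j)·(minor ij) (rows/columns in the sector order above):
  C_11 = (0.90)(0.95) − (-0.10)(-0.30) = 0.8250
  C_12 = −[(-0.35)(0.95) − (-0.10)(-0.10)] = 0.3425
  C_13 = (-0.35)(-0.30) − (0.90)(-0.10) = 0.1950
  C_21 = −[(-0.35)(0.95) − (-0.15)(-0.30)] = 0.3775
  C_22 = (0.80)(0.95) − (-0.15)(-0.10) = 0.7450
  C_23 = −[(0.80)(-0.30) − (-0.35)(-0.10)] = 0.2750
  C_31 = (-0.35)(-0.10) − (-0.15)(0.90) = 0.1700
  C_32 = −[(0.80)(-0.10) − (-0.15)(-0.35)] = 0.1325
  C_33 = (0.80)(0.90) − (-0.35)(-0.35) = 0.5975
det(I−A) = Σ_j (I−A)_1j·C_1j = (0.80)(0.8250) + (-0.35)(0.3425) + (-0.15)(0.1950) = 0.510875
adj(I−A) = Cᵀ =
  [ 0.8250   0.3775   0.1700]
  [ 0.3425   0.7450   0.1325]
  [ 0.1950   0.2750   0.5975]
(I − A)⁻¹ = adj(I−A) / det(I−A) ≈
  [   1.6149     0.7389     0.3328]
  [   0.6704     1.4583     0.2594]
  [   0.3817     0.5383     1.1696]
x = (I − A)⁻¹ d = adj(I−A)·d / det(I−A), with det(I−A) = 0.510875:
  x_G = (0.8250·260 + 0.3775·600 + 0.1700·140) / 0.510875 = 464.80 / 0.510875 ≈ 909.8
  x_C = (0.3425·260 + 0.7450·600 + 0.1325·140) / 0.510875 = 554.60 / 0.510875 ≈ 1085.6
  x_L = (0.1950·260 + 0.2750·600 + 0.5975·140) / 0.510875 = 299.35 / 0.510875 ≈ 586.0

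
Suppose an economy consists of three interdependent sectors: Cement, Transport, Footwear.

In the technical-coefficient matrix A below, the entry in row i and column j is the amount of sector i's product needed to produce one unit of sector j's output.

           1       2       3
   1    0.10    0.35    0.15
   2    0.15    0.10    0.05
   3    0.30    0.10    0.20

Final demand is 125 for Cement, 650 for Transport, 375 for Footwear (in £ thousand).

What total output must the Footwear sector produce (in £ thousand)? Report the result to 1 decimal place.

I − A =
  [   0.90    -0.35    -0.15]
  [  -0.15     0.90    -0.05]
  [  -0.30    -0.10     0.80]
Cofactors of I−A, C_ij = (−1)^(i+j)·(minor ij) (rows/columns in the sector order above):
  C_11 = (0.90)(0.80) − (-0.05)(-0.10) = 0.7150
  C_12 = −[(-0.15)(0.80) − (-0.05)(-0.30)] = 0.1350
  C_13 = (-0.15)(-0.10) − (0.90)(-0.30) = 0.2850
  C_21 = −[(-0.35)(0.80) − (-0.15)(-0.10)] = 0.2950
  C_22 = (0.90)(0.80) − (-0.15)(-0.30) = 0.6750
  C_23 = −[(0.90)(-0.10) − (-0.35)(-0.30)] = 0.1950
  C_31 = (-0.35)(-0.05) − (-0.15)(0.90) = 0.1525
  C_32 = −[(0.90)(-0.05) − (-0.15)(-0.15)] = 0.0675
  C_33 = (0.90)(0.90) − (-0.35)(-0.15) = 0.7575
det(I−A) = Σ_j (I−A)_1j·C_1j = (0.90)(0.7150) + (-0.35)(0.1350) + (-0.15)(0.2850) = 0.5535
adj(I−A) = Cᵀ =
  [ 0.7150   0.2950   0.1525]
  [ 0.1350   0.6750   0.0675]
  [ 0.2850   0.1950   0.7575]
(I − A)⁻¹ = adj(I−A) / det(I−A) ≈
  [   1.2918     0.5330     0.2755]
  [   0.2439     1.2195     0.1220]
  [   0.5149     0.3523     1.3686]
x = (I − A)⁻¹ d = adj(I−A)·d / det(I−A), with det(I−A) = 0.5535:
  x_1 = (0.7150·125 + 0.2950·650 + 0.1525·375) / 0.5535 = 338.3125 / 0.5535 ≈ 611.2
  x_2 = (0.1350·125 + 0.6750·650 + 0.0675·375) / 0.5535 = 480.9375 / 0.5535 ≈ 868.9
  x_3 = (0.2850·125 + 0.1950·650 + 0.7575·375) / 0.5535 = 446.4375 / 0.5535 ≈ 806.6

x_3 = 806.6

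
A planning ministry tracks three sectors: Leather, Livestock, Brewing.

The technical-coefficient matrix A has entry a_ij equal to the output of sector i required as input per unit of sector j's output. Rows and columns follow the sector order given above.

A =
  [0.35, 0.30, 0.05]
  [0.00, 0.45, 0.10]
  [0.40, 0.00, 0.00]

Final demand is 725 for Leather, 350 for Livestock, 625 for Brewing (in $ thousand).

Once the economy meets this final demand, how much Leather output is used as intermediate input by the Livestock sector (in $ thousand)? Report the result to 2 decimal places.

I − A =
  [   0.65    -0.30    -0.05]
  [   0.00     0.55    -0.10]
  [  -0.40     0.00     1.00]
Cofactors of I−A, C_ij = (−1)^(i+j)·(minor ij) (rows/columns in the sector order above):
  C_11 = (0.55)(1.00) − (-0.10)(0.00) = 0.5500
  C_12 = −[(0.00)(1.00) − (-0.10)(-0.40)] = 0.0400
  C_13 = (0.00)(0.00) − (0.55)(-0.40) = 0.2200
  C_21 = −[(-0.30)(1.00) − (-0.05)(0.00)] = 0.3000
  C_22 = (0.65)(1.00) − (-0.05)(-0.40) = 0.6300
  C_23 = −[(0.65)(0.00) − (-0.30)(-0.40)] = 0.1200
  C_31 = (-0.30)(-0.10) − (-0.05)(0.55) = 0.0575
  C_32 = −[(0.65)(-0.10) − (-0.05)(0.00)] = 0.0650
  C_33 = (0.65)(0.55) − (-0.30)(0.00) = 0.3575
det(I−A) = Σ_j (I−A)_1j·C_1j = (0.65)(0.5500) + (-0.30)(0.0400) + (-0.05)(0.2200) = 0.3345
adj(I−A) = Cᵀ =
  [ 0.5500   0.3000   0.0575]
  [ 0.0400   0.6300   0.0650]
  [ 0.2200   0.1200   0.3575]
(I − A)⁻¹ = adj(I−A) / det(I−A) ≈
  [   1.6442     0.8969     0.1719]
  [   0.1196     1.8834     0.1943]
  [   0.6577     0.3587     1.0688]
First solve x = (I − A)⁻¹ d = adj(I−A)·d / det(I−A); in particular x_2 = (0.0400·725 + 0.6300·350 + 0.0650·625) / 0.3345 = 290.125 / 0.3345 ≈ 867.3393.
Intermediate flow from 1 to 2: z_12 = a_12 · x_2 = 0.30 × 290.125 / 0.3345 = 87.0375 / 0.3345 ≈ 260.20.

z_12 = 260.20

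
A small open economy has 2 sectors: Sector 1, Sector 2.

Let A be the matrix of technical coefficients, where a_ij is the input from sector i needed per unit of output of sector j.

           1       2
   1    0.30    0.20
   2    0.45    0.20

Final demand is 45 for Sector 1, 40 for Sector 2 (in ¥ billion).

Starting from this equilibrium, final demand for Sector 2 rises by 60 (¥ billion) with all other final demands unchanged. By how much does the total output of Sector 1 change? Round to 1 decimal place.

I − A =
  [   0.70    -0.20]
  [  -0.45     0.80]
det(I−A) = (0.70)(0.80) − (-0.20)(-0.45) = 0.4700
adj(I−A) = [[0.80, 0.20], [0.45, 0.70]]
(I − A)⁻¹ = adj(I−A) / det(I−A) ≈
  [   1.7021     0.4255]
  [   0.9574     1.4894]
Δx = (I − A)⁻¹ Δd with Δd having +60 in the Sector 2 component and 0 elsewhere.
So Δx_1 = L_12 · (+60), where L_12 = adj(I−A)_12 / det(I−A) = 0.20 / 0.4700.
Δx_1 = 0.20 × (+60) / 0.4700 = 12.00 / 0.4700 ≈ 25.5.

Δx_1 = 25.5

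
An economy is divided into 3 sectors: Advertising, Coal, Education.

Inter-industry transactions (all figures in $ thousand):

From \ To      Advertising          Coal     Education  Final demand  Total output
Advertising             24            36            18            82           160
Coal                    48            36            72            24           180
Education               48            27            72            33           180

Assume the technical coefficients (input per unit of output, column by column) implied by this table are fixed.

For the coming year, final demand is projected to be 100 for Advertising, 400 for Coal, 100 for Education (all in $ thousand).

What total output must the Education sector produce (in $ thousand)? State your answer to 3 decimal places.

Technical coefficients a_ij = z_ij / X_j:
  a_AA = 24/160 = 0.15, a_CA = 48/160 = 0.30, a_EA = 48/160 = 0.30
  a_AC = 36/180 = 0.20, a_CC = 36/180 = 0.20, a_EC = 27/180 = 0.15
  a_AE = 18/180 = 0.10, a_CE = 72/180 = 0.40, a_EE = 72/180 = 0.40
I − A =
  [   0.85    -0.20    -0.10]
  [  -0.30     0.80    -0.40]
  [  -0.30    -0.15     0.60]
Cofactors of I−A, C_ij = (−1)^(i+j)·(minor ij) (rows/columns in the sector order above):
  C_11 = (0.80)(0.60) − (-0.40)(-0.15) = 0.4200
  C_12 = −[(-0.30)(0.60) − (-0.40)(-0.30)] = 0.3000
  C_13 = (-0.30)(-0.15) − (0.80)(-0.30) = 0.2850
  C_21 = −[(-0.20)(0.60) − (-0.10)(-0.15)] = 0.1350
  C_22 = (0.85)(0.60) − (-0.10)(-0.30) = 0.4800
  C_23 = −[(0.85)(-0.15) − (-0.20)(-0.30)] = 0.1875
  C_31 = (-0.20)(-0.40) − (-0.10)(0.80) = 0.1600
  C_32 = −[(0.85)(-0.40) − (-0.10)(-0.30)] = 0.3700
  C_33 = (0.85)(0.80) − (-0.20)(-0.30) = 0.6200
det(I−A) = Σ_j (I−A)_1j·C_1j = (0.85)(0.4200) + (-0.20)(0.3000) + (-0.10)(0.2850) = 0.2685
adj(I−A) = Cᵀ =
  [ 0.4200   0.1350   0.1600]
  [ 0.3000   0.4800   0.3700]
  [ 0.2850   0.1875   0.6200]
(I − A)⁻¹ = adj(I−A) / det(I−A) ≈
  [   1.5642     0.5028     0.5959]
  [   1.1173     1.7877     1.3780]
  [   1.0615     0.6983     2.3091]
x = (I − A)⁻¹ d = adj(I−A)·d / det(I−A), with det(I−A) = 0.2685:
  x_A = (0.4200·100 + 0.1350·400 + 0.1600·100) / 0.2685 = 112.00 / 0.2685 ≈ 417.132
  x_C = (0.3000·100 + 0.4800·400 + 0.3700·100) / 0.2685 = 259.00 / 0.2685 ≈ 964.618
  x_E = (0.2850·100 + 0.1875·400 + 0.6200·100) / 0.2685 = 165.50 / 0.2685 ≈ 616.387

x_E = 616.387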